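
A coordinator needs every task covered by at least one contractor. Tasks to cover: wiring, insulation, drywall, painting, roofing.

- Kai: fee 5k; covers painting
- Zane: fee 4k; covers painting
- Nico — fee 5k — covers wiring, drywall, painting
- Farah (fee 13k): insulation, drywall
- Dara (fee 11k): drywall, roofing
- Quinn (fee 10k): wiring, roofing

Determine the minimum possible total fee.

The greedy cost-per-new-task heuristic would pick Nico, Quinn, and Farah for 28, but a cheaper cover exists.
Choose Zane, Farah, and Quinn: together they cover wiring, insulation, drywall, painting, roofing — every task.
Total fee: 4 + 13 + 10 = 27.
No cover costs less than 27.

27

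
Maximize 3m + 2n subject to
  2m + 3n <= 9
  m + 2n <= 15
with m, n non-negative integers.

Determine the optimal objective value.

Relaxing integrality, the LP optimum is 13.50 at (m,n) = (4.5, 0), which is not an integer point.
(m,n)=(4,0) is feasible, giving 12.
(m,n)=(3,1) is feasible, giving 11.
Maximum is 12 at (m,n)=(4,0).

12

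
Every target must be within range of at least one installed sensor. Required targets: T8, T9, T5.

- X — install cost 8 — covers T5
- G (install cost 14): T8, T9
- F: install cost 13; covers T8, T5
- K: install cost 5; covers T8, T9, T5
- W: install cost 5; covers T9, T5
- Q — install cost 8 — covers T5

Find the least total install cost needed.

K alone covers T8, T9, T5 — every target.
Total install cost: 5.
No cover costs less than 5.

5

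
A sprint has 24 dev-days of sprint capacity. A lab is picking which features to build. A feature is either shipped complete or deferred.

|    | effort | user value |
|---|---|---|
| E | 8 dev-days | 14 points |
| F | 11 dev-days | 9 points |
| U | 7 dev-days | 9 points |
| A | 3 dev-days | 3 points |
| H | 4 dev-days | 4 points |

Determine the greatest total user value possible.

30

E + F + H: effort 8 + 11 + 4 = 23 ≤ 24, user value 14 + 9 + 4 = 27.
E + U + A + H: effort 8 + 7 + 3 + 4 = 22 ≤ 24, user value 14 + 9 + 3 + 4 = 30.
E + U + H: effort 8 + 7 + 4 = 19 ≤ 24, user value 14 + 9 + 4 = 27.
Best is E, U, A, and H with total user value 30.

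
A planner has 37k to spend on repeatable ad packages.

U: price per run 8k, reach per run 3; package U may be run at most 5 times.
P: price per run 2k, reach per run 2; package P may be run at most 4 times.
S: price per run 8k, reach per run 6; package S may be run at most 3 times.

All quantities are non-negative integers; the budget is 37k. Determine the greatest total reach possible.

26

P has the best ratio (2/2); taking only P gives at most 4×2 = 8 (stopped by the supply cap of 4).
Mixing does better — 4×P and 3×S: price 32 ≤ 37, reach 4·2 + 3·6 = 26.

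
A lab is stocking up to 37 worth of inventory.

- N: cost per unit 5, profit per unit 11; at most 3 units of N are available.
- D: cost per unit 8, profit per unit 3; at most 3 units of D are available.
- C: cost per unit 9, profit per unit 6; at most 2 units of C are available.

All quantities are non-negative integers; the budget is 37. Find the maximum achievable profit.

This is a bounded integer knapsack.
N has the best ratio (11/5); taking only N gives at most 3×11 = 33 (stopped by the supply cap of 3).
Mixing does better — 3×N and 2×C: cost 33 ≤ 37, profit 3·11 + 2·6 = 45.

45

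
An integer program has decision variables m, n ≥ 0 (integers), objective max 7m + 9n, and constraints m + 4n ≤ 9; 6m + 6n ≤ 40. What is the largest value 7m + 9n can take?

(m,n)=(5,1) is feasible, giving 44.
(m,n)=(6,0) is feasible, giving 42.
(m,n)=(4,1) is feasible, giving 37.
No feasible integer point exceeds 44.

44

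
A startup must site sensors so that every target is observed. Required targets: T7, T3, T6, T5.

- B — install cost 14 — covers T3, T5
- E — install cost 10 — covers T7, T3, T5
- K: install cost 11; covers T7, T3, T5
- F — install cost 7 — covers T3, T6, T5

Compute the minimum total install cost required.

Choose E and F: together they cover T7, T3, T6, T5 — every target.
Total install cost: 10 + 7 = 17.

17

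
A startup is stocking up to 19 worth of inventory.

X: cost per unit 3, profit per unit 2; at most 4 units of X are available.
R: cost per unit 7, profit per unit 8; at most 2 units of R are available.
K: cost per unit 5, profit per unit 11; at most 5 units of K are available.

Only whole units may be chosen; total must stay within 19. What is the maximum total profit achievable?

35

K has the best ratio (11/5); taking only K gives at most 3×11 = 33 (stopped by the cost limit).
Mixing does better — 1×X and 3×K: cost 18 ≤ 19, profit 1·2 + 3·11 = 35.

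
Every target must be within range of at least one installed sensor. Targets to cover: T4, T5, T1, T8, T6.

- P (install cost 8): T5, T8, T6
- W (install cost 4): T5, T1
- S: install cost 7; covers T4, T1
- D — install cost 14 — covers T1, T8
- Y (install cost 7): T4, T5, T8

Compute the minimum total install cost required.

15

The greedy cost-per-new-target heuristic would pick W, Y, and P for 19, but a cheaper cover exists.
Choose P and S: together they cover T4, T5, T1, T8, T6 — every target.
Total install cost: 8 + 7 = 15.
No cover costs less than 15.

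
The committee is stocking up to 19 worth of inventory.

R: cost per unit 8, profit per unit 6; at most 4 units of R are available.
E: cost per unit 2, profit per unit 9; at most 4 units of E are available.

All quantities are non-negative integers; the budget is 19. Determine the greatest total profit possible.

42

E has the best ratio (9/2); taking only E gives at most 4×9 = 36 (stopped by the supply cap of 4).
Mixing does better — 1×R and 4×E: cost 16 ≤ 19, profit 1·6 + 4·9 = 42.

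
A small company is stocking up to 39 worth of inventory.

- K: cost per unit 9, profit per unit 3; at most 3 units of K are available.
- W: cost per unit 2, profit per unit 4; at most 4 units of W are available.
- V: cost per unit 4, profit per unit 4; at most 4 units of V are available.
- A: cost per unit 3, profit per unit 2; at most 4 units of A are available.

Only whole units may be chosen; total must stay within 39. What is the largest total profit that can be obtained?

W has the best ratio (4/2); taking only W gives at most 4×4 = 16 (stopped by the supply cap of 4).
Mixing does better — 4×W, 4×V, and 4×A: cost 36 ≤ 39, profit 4·4 + 4·4 + 4·2 = 40.

40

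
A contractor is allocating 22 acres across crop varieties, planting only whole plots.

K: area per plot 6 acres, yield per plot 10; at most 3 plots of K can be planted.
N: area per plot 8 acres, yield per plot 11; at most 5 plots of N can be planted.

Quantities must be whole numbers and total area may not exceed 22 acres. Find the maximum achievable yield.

32

This is a bounded integer knapsack.
Take 1×K and 2×N: area 22 ≤ 22, yield 1·10 + 2·11 = 32.
No other integer combination yields more.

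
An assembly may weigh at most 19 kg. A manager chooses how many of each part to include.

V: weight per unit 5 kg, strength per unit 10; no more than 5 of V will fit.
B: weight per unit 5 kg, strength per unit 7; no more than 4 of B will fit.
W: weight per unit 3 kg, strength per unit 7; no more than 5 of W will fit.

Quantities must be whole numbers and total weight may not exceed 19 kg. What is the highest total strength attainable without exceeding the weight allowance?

41

W has the best ratio (7/3); taking only W gives at most 5×7 = 35 (stopped by the supply cap of 5).
Mixing does better — 2×V and 3×W: weight 19 ≤ 19, strength 2·10 + 3·7 = 41.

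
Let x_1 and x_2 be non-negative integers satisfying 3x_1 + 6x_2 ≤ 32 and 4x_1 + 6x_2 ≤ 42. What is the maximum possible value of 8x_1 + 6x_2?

80

(x_1,x_2)=(10,0): 3·10+6·0=30≤32, 4·10+6·0=40≤42, objective 80.
(x_1,x_2)=(9,0): 3·9+6·0=27≤32, 4·9+6·0=36≤42, objective 72.
No feasible integer point exceeds 80.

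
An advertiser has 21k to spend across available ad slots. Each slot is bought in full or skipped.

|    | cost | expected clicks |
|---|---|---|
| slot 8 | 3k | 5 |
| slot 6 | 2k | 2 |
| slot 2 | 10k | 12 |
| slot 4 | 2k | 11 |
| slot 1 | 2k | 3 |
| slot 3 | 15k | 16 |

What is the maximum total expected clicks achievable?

This is a 0-1 knapsack instance.
Allowing fractional choices, the relaxed optimum would be about 35.3, but ad slots are indivisible.
slot 8 + slot 6 + slot 2 + slot 4 + slot 1: cost 3 + 2 + 10 + 2 + 2 = 19 ≤ 21, expected clicks 5 + 2 + 12 + 11 + 3 = 33.
slot 8 + slot 4 + slot 3: cost 3 + 2 + 15 = 20 ≤ 21, expected clicks 5 + 11 + 16 = 32.
slot 6 + slot 4 + slot 1 + slot 3: cost 2 + 2 + 2 + 15 = 21 ≤ 21, expected clicks 2 + 11 + 3 + 16 = 32.
Best is slot 8, slot 6, slot 2, slot 4, and slot 1 with total expected clicks 33.

33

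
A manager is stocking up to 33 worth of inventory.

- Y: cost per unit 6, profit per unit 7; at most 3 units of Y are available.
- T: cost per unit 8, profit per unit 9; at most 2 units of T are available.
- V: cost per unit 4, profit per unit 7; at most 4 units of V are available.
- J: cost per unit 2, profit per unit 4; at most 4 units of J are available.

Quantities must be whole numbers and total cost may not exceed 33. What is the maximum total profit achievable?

Take 1×T, 4×V, and 4×J: cost 32 ≤ 33, profit 1·9 + 4·7 + 4·4 = 53.
J has the best ratio (4/2) and is taken to its limit of 4; remaining capacity is filled optimally with the others.

53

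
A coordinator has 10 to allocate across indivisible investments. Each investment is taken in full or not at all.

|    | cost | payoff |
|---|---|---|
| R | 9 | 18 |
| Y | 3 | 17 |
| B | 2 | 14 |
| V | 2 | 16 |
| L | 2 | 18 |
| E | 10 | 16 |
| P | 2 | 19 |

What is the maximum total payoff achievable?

70

Y + B + L + P: cost 3 + 2 + 2 + 2 = 9 ≤ 10, payoff 17 + 14 + 18 + 19 = 68.
Y + V + L + P: cost 3 + 2 + 2 + 2 = 9 ≤ 10, payoff 17 + 16 + 18 + 19 = 70.
Best is Y, V, L, and P with total payoff 70.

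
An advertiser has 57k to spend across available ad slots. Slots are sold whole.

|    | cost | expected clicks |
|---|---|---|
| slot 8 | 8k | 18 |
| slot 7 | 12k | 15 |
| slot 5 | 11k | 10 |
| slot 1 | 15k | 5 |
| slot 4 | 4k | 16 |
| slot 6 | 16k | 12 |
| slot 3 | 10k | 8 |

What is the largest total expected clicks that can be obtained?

This is a 0-1 knapsack instance.
Allowing fractional choices, the relaxed optimum would be about 76.0, but ad slots are indivisible.
slot 8 + slot 7 + slot 5 + slot 4 + slot 6: cost 8 + 12 + 11 + 4 + 16 = 51 ≤ 57, expected clicks 18 + 15 + 10 + 16 + 12 = 71.
slot 8 + slot 7 + slot 4 + slot 6 + slot 3: cost 8 + 12 + 4 + 16 + 10 = 50 ≤ 57, expected clicks 18 + 15 + 16 + 12 + 8 = 69.
slot 8 + slot 7 + slot 5 + slot 4 + slot 3: cost 8 + 12 + 11 + 4 + 10 = 45 ≤ 57, expected clicks 18 + 15 + 10 + 16 + 8 = 67.
Best is slot 8, slot 7, slot 5, slot 4, and slot 6 with total expected clicks 71.

71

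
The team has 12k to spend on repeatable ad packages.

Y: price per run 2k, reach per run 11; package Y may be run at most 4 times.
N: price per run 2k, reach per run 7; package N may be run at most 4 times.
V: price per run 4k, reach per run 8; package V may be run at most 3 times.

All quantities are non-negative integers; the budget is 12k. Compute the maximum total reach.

58

3×Y and 3×N: price 12 ≤ 12, reach 3·11 + 3·7 = 54.
4×Y and 2×N: price 12 ≤ 12, reach 4·11 + 2·7 = 58.
Best is 58.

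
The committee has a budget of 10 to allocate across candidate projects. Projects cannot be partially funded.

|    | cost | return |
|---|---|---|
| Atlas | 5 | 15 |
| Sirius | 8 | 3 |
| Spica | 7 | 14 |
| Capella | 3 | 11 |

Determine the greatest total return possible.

This is an integer program with binary decision variables.
Atlas + Capella: cost 5 + 3 = 8 ≤ 10, return 15 + 11 = 26.
Spica + Capella: cost 7 + 3 = 10 ≤ 10, return 14 + 11 = 25.
Atlas: cost 5 ≤ 10, return 15.
Best is Atlas and Capella with total return 26.

26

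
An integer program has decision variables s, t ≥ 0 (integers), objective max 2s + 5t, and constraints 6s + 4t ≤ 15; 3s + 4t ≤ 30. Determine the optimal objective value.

The continuous relaxation peaks at (0, 3.75) with value 18.75; rounding to a feasible lattice point costs some objective.
(s,t)=(0,3): 6·0+4·3=12≤15, 3·0+4·3=12≤30, objective 15.
(s,t)=(1,2): 6·1+4·2=14≤15, 3·1+4·2=11≤30, objective 12.
(s,t)=(0,2): 6·0+4·2=8≤15, 3·0+4·2=8≤30, objective 10.
The best lattice point is (0,3), giving 15.

15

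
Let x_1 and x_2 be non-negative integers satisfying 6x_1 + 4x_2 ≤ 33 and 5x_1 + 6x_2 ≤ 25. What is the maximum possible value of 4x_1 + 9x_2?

36

Relaxing integrality, the LP optimum is 37.50 at (x_1,x_2) = (0, 4.17), which is not an integer point.
(x_1,x_2)=(0,4) is feasible, giving 36.
(x_1,x_2)=(1,3) is feasible, giving 31.
(x_1,x_2)=(0,3) is feasible, giving 27.
The best lattice point is (0,4), giving 36.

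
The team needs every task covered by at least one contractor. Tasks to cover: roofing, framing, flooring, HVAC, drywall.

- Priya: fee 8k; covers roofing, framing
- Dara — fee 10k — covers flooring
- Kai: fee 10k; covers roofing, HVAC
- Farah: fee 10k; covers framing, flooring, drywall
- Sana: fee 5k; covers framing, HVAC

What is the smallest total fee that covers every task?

Choose Kai and Farah: together they cover roofing, framing, flooring, HVAC, drywall — every task.
Total fee: 10 + 10 = 20.

20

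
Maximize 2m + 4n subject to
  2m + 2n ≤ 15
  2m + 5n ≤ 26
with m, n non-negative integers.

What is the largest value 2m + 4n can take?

The continuous relaxation peaks at (3.83, 3.67) with value 22.33; rounding to a feasible lattice point costs some objective.
(m,n)=(3,4): 2·3+2·4=14≤15, 2·3+5·4=26≤26, objective 22.
(m,n)=(2,4): 2·2+2·4=12≤15, 2·2+5·4=24≤26, objective 20.
Maximum is 22 at (m,n)=(3,4).

22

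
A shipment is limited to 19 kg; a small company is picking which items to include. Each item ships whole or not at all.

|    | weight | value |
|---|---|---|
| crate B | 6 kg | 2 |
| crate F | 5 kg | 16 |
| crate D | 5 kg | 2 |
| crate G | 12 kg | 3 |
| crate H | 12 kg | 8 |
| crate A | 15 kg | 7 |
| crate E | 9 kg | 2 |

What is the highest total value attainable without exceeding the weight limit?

This is an integer program with binary decision variables.
Allowing fractional choices, the relaxed optimum would be about 24.9, but items are indivisible.
crate B + crate F + crate D: weight 6 + 5 + 5 = 16 ≤ 19, value 2 + 16 + 2 = 20.
crate F + crate H: weight 5 + 12 = 17 ≤ 19, value 16 + 8 = 24.
crate F + crate D + crate E: weight 5 + 5 + 9 = 19 ≤ 19, value 16 + 2 + 2 = 20.
Best is crate F and crate H with total value 24.

24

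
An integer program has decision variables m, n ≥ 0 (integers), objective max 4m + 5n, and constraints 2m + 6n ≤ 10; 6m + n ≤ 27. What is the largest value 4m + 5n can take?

16

(m,n)=(4,0) is feasible, giving 16.
(m,n)=(3,0) is feasible, giving 12.
The best lattice point is (4,0), giving 16.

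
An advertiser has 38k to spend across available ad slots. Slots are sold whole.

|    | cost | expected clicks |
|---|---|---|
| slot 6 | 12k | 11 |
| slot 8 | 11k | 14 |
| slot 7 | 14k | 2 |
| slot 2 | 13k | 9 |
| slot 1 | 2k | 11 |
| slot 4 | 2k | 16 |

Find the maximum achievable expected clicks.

52

slot 8 + slot 2 + slot 1 + slot 4: cost 11 + 13 + 2 + 2 = 28 ≤ 38, expected clicks 14 + 9 + 11 + 16 = 50.
slot 6 + slot 8 + slot 1 + slot 4: cost 12 + 11 + 2 + 2 = 27 ≤ 38, expected clicks 11 + 14 + 11 + 16 = 52.
Best is slot 6, slot 8, slot 1, and slot 4 with total expected clicks 52.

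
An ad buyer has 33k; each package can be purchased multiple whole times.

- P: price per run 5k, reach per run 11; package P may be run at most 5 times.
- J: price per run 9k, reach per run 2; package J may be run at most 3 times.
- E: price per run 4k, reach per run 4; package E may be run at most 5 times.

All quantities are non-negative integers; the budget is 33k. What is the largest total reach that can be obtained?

Take 5×P and 2×E: price 33 ≤ 33, reach 5·11 + 2·4 = 63.
P has the best ratio (11/5) and is taken to its limit of 5; remaining capacity is filled optimally with the others.

63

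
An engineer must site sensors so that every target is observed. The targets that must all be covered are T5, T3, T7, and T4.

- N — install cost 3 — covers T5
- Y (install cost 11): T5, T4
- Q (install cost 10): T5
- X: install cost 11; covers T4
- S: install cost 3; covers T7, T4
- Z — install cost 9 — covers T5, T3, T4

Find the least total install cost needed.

12

Choose S and Z: together they cover T5, T3, T7, T4 — every target.
Total install cost: 3 + 9 = 12.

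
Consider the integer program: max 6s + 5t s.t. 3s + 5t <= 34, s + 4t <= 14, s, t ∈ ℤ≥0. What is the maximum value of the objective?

66

The continuous relaxation peaks at (11.3, 0) with value 68.00; rounding to a feasible lattice point costs some objective.
(s,t)=(11,0): 3·11+5·0=33≤34, 1·11+4·0=11≤14, objective 66.
(s,t)=(10,0): 3·10+5·0=30≤34, 1·10+4·0=10≤14, objective 60.
Maximum is 66 at (s,t)=(11,0).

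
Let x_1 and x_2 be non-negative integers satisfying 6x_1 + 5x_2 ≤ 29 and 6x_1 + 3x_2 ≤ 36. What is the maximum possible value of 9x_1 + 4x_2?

The continuous relaxation peaks at (4.83, 0) with value 43.50; rounding to a feasible lattice point costs some objective.
(x_1,x_2)=(4,1): 6·4+5·1=29≤29, 6·4+3·1=27≤36, objective 40.
(x_1,x_2)=(4,0): 6·4+5·0=24≤29, 6·4+3·0=24≤36, objective 36.
(x_1,x_2)=(3,2): 6·3+5·2=28≤29, 6·3+3·2=24≤36, objective 35.
The best lattice point is (4,1), giving 40.

40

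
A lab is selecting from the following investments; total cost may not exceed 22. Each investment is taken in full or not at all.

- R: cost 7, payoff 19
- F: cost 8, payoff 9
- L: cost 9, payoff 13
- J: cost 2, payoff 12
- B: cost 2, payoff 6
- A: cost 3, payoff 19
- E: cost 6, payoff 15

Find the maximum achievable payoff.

71

Allowing fractional choices, the relaxed optimum would be about 73.9, but investments are indivisible.
R + J + B + A + E: cost 7 + 2 + 2 + 3 + 6 = 20 ≤ 22, payoff 19 + 12 + 6 + 19 + 15 = 71.
R + F + J + B + A: cost 7 + 8 + 2 + 2 + 3 = 22 ≤ 22, payoff 19 + 9 + 12 + 6 + 19 = 65.
R + J + A + E: cost 7 + 2 + 3 + 6 = 18 ≤ 22, payoff 19 + 12 + 19 + 15 = 65.
Best is R, J, B, A, and E with total payoff 71.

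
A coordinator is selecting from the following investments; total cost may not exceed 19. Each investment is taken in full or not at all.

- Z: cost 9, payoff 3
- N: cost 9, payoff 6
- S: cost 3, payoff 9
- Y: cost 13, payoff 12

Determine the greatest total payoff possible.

Allowing fractional choices, the relaxed optimum would be about 23.0, but investments are indivisible.
S + Y: cost 3 + 13 = 16 ≤ 19, payoff 9 + 12 = 21.
N + S: cost 9 + 3 = 12 ≤ 19, payoff 6 + 9 = 15.
Z + S: cost 9 + 3 = 12 ≤ 19, payoff 3 + 9 = 12.
Best is S and Y with total payoff 21.

21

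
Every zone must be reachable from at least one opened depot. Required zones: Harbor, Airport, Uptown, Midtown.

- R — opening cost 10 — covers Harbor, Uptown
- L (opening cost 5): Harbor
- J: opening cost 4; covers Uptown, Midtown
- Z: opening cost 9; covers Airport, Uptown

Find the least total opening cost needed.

Choose L, J, and Z: together they cover Harbor, Airport, Uptown, Midtown — every zone.
Total opening cost: 5 + 4 + 9 = 18.
No cover costs less than 18.

18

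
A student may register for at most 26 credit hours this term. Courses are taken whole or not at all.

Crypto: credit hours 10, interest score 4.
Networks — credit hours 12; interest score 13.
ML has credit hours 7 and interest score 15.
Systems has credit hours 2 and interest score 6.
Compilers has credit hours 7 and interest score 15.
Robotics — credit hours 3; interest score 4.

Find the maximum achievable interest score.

43

Networks + ML + Compilers: credit hours 12 + 7 + 7 = 26 ≤ 26, interest score 13 + 15 + 15 = 43.
ML + Systems + Compilers + Robotics: credit hours 7 + 2 + 7 + 3 = 19 ≤ 26, interest score 15 + 6 + 15 + 4 = 40.
Best is Networks, ML, and Compilers with total interest score 43.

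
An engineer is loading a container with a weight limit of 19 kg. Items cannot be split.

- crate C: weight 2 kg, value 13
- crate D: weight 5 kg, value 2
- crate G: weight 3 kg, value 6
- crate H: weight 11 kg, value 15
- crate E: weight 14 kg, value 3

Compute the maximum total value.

This is an integer program with binary decision variables.
Allowing fractional choices, the relaxed optimum would be about 35.2, but items are indivisible.
crate C + crate G + crate H: weight 2 + 3 + 11 = 16 ≤ 19, value 13 + 6 + 15 = 34.
crate C + crate D + crate H: weight 2 + 5 + 11 = 18 ≤ 19, value 13 + 2 + 15 = 30.
Best is crate C, crate G, and crate H with total value 34.

34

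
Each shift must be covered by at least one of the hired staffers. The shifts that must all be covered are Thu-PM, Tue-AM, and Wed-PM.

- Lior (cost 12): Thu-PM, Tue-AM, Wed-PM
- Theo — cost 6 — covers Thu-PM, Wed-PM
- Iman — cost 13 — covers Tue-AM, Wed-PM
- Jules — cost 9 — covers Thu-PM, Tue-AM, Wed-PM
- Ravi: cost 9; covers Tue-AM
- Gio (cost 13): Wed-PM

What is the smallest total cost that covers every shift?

9

The greedy cost-per-new-shift heuristic would pick Theo and Jules for 15, but a cheaper cover exists.
Jules alone covers Thu-PM, Tue-AM, Wed-PM — every shift.
Total cost: 9.
No cover costs less than 9.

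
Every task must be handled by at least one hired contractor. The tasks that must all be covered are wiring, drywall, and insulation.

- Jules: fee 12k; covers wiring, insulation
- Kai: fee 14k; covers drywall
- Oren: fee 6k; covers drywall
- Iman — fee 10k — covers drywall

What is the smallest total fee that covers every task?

This is an integer covering problem.
Choose Jules and Oren: together they cover wiring, drywall, insulation — every task.
Total fee: 12 + 6 = 18.
No cover costs less than 18.

18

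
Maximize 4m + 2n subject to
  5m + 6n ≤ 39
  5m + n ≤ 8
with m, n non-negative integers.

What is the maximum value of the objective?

12

Relaxing integrality, the LP optimum is 13.84 at (m,n) = (0.36, 6.2), which is not an integer point.
(m,n)=(0,6): 5·0+6·6=36≤39, 5·0+1·6=6≤8, objective 12.
(m,n)=(0,5): 5·0+6·5=30≤39, 5·0+1·5=5≤8, objective 10.
Maximum is 12 at (m,n)=(0,6).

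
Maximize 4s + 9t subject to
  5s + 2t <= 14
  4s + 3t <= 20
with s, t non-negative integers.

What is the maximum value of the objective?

54

(s,t)=(0,6): 5·0+2·6=12≤14, 4·0+3·6=18≤20, objective 54.
(s,t)=(0,5): 5·0+2·5=10≤14, 4·0+3·5=15≤20, objective 45.
No feasible integer point exceeds 54.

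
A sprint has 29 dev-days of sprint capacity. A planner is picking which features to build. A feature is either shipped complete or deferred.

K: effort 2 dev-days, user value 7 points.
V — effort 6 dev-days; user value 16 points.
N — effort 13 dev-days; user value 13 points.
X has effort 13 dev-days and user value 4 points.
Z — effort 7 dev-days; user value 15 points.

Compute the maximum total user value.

51

K + V + X + Z: effort 2 + 6 + 13 + 7 = 28 ≤ 29, user value 7 + 16 + 4 + 15 = 42.
V + N + Z: effort 6 + 13 + 7 = 26 ≤ 29, user value 16 + 13 + 15 = 44.
K + V + N + Z: effort 2 + 6 + 13 + 7 = 28 ≤ 29, user value 7 + 16 + 13 + 15 = 51.
Best is K, V, N, and Z with total user value 51.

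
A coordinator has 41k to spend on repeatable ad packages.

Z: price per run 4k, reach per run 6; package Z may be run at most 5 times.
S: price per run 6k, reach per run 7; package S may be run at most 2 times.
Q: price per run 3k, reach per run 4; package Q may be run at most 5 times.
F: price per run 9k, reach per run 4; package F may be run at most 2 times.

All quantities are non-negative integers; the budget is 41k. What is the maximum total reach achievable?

This is a bounded integer knapsack.
5×Z, 1×S, and 5×Q: price 41 ≤ 41, reach 5·6 + 1·7 + 5·4 = 57.
5×Z, 2×S, and 3×Q: price 41 ≤ 41, reach 5·6 + 2·7 + 3·4 = 56.
Best is 57.

57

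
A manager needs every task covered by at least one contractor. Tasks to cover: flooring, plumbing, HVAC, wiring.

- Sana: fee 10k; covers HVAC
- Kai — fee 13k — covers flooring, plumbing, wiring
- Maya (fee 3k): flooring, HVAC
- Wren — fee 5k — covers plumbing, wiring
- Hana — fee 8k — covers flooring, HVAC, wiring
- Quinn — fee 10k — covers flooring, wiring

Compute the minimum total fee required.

8

This is an integer covering problem.
Choose Maya and Wren: together they cover flooring, plumbing, HVAC, wiring — every task.
Total fee: 3 + 5 = 8.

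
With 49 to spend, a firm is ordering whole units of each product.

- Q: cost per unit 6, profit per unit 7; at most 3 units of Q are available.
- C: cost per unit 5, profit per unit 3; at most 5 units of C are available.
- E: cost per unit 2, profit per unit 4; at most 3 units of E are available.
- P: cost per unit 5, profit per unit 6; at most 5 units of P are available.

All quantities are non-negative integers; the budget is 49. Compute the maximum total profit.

63

This is a bounded integer knapsack.
E has the best ratio (4/2); taking only E gives at most 3×4 = 12 (stopped by the supply cap of 3).
Mixing does better — 3×Q, 3×E, and 5×P: cost 49 ≤ 49, profit 3·7 + 3·4 + 5·6 = 63.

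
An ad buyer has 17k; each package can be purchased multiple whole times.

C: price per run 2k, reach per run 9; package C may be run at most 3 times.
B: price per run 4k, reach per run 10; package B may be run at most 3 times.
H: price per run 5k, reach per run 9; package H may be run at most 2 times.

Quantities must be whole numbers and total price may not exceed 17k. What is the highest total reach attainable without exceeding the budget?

C has the best ratio (9/2); taking only C gives at most 3×9 = 27 (stopped by the supply cap of 3).
Mixing does better — 2×C and 3×B: price 16 ≤ 17, reach 2·9 + 3·10 = 48.

48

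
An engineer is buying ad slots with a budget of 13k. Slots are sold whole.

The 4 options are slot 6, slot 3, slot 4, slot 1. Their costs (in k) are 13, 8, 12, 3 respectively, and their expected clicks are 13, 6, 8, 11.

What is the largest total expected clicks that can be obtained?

17

Take slot 3 and slot 1: cost 8 + 3 = 11 ≤ 13, expected clicks 6 + 11 = 17.
No other feasible combination does better.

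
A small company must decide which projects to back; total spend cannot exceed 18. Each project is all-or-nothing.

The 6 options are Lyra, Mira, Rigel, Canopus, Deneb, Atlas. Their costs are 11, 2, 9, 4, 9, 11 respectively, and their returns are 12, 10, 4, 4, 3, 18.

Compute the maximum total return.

32

Allowing fractional choices, the relaxed optimum would be about 33.5, but projects are indivisible.
Lyra + Mira + Canopus: cost 11 + 2 + 4 = 17 ≤ 18, return 12 + 10 + 4 = 26.
Mira + Atlas: cost 2 + 11 = 13 ≤ 18, return 10 + 18 = 28.
Mira + Canopus + Atlas: cost 2 + 4 + 11 = 17 ≤ 18, return 10 + 4 + 18 = 32.
Best is Mira, Canopus, and Atlas with total return 32.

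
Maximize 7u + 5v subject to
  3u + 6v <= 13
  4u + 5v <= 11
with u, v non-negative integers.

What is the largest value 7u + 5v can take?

14

The continuous relaxation peaks at (2.75, 0) with value 19.25; rounding to a feasible lattice point costs some objective.
(u,v)=(2,0): 3·2+6·0=6≤13, 4·2+5·0=8≤11, objective 14.
(u,v)=(1,1): 3·1+6·1=9≤13, 4·1+5·1=9≤11, objective 12.
Maximum is 14 at (u,v)=(2,0).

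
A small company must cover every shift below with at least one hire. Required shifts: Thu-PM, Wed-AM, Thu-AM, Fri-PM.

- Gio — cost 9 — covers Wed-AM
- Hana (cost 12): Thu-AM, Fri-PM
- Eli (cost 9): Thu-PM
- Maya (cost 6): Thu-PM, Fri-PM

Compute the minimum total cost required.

27

Choose Gio, Hana, and Maya: together they cover Thu-PM, Wed-AM, Thu-AM, Fri-PM — every shift.
Total cost: 9 + 12 + 6 = 27.
No cover costs less than 27.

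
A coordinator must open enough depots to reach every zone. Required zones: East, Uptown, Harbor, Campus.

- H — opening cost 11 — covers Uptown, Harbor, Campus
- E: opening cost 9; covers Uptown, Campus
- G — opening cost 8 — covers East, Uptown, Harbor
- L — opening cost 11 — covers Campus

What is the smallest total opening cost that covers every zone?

Choose E and G: together they cover East, Uptown, Harbor, Campus — every zone.
Total opening cost: 9 + 8 = 17.

17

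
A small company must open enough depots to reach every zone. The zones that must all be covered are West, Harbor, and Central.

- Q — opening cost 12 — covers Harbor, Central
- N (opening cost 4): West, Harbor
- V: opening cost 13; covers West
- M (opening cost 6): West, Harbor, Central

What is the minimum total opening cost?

This is an integer covering problem.
The greedy cost-per-new-zone heuristic would pick N and M for 10, but a cheaper cover exists.
M alone covers West, Harbor, Central — every zone.
Total opening cost: 6.
No cover costs less than 6.

6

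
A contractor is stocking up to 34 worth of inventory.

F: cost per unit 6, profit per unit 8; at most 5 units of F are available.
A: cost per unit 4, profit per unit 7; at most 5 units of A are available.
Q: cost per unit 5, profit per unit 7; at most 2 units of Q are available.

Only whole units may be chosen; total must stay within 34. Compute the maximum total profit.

This is a bounded integer knapsack.
A has the best ratio (7/4); taking only A gives at most 5×7 = 35 (stopped by the supply cap of 5).
Mixing does better — 3×F and 4×A: cost 34 ≤ 34, profit 3·8 + 4·7 = 52.

52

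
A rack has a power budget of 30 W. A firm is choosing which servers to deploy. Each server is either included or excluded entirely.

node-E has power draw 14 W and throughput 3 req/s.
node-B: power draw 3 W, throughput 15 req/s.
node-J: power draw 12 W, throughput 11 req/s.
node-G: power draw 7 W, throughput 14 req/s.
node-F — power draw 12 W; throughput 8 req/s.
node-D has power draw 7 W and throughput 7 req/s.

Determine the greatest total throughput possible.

47

Treat it as a binary knapsack problem.
Allowing fractional choices, the relaxed optimum would be about 47.7, but servers are indivisible.
node-B + node-G + node-F + node-D: power draw 3 + 7 + 12 + 7 = 29 ≤ 30, throughput 15 + 14 + 8 + 7 = 44.
node-B + node-J + node-G: power draw 3 + 12 + 7 = 22 ≤ 30, throughput 15 + 11 + 14 = 40.
node-B + node-J + node-G + node-D: power draw 3 + 12 + 7 + 7 = 29 ≤ 30, throughput 15 + 11 + 14 + 7 = 47.
Best is node-B, node-J, node-G, and node-D with total throughput 47.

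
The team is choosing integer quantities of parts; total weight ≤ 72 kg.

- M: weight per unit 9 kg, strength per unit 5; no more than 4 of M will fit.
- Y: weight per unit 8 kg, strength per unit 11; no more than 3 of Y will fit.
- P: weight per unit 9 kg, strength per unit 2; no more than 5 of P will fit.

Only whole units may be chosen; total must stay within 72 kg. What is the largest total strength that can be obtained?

This is a bounded integer knapsack.
Take 4×M, 3×Y, and 1×P: weight 69 ≤ 72, strength 4·5 + 3·11 + 1·2 = 55.
Y has the best ratio (11/8) and is taken to its limit of 3; remaining capacity is filled optimally with the others.

55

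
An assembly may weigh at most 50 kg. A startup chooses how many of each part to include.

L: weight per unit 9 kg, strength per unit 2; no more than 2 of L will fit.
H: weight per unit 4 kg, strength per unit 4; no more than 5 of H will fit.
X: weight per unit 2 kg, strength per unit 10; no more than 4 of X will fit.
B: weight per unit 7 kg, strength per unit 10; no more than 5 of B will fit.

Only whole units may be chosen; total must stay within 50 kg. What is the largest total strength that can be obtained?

1×H, 4×X, and 5×B: weight 47 ≤ 50, strength 1·4 + 4·10 + 5·10 = 94.
3×H, 4×X, and 4×B: weight 48 ≤ 50, strength 3·4 + 4·10 + 4·10 = 92.
Best is 94.

94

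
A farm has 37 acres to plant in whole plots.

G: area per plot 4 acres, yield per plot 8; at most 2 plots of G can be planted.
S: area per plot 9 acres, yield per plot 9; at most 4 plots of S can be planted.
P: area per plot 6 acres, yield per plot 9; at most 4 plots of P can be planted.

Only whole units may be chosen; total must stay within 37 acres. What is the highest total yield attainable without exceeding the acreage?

G has the best ratio (8/4); taking only G gives at most 2×8 = 16 (stopped by the supply cap of 2).
Mixing does better — 1×G, 1×S, and 4×P: area 37 ≤ 37, yield 1·8 + 1·9 + 4·9 = 53.

53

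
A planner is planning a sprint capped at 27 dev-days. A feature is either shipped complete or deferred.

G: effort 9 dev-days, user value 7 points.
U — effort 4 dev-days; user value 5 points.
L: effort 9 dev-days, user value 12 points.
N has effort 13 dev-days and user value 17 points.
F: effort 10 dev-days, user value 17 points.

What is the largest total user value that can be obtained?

This is a 0-1 knapsack instance.
Allowing fractional choices, the relaxed optimum would be about 39.5, but features are indivisible.
N + F: effort 13 + 10 = 23 ≤ 27, user value 17 + 17 = 34.
U + L + F: effort 4 + 9 + 10 = 23 ≤ 27, user value 5 + 12 + 17 = 34.
U + N + F: effort 4 + 13 + 10 = 27 ≤ 27, user value 5 + 17 + 17 = 39.
Best is U, N, and F with total user value 39.

39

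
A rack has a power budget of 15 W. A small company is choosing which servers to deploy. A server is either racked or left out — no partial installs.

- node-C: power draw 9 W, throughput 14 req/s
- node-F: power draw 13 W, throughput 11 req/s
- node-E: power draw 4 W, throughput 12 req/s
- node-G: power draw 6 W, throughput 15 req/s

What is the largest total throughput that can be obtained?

29

Treat it as a binary knapsack problem.
node-C + node-G: power draw 9 + 6 = 15 ≤ 15, throughput 14 + 15 = 29.
node-E + node-G: power draw 4 + 6 = 10 ≤ 15, throughput 12 + 15 = 27.
Best is node-C and node-G with total throughput 29.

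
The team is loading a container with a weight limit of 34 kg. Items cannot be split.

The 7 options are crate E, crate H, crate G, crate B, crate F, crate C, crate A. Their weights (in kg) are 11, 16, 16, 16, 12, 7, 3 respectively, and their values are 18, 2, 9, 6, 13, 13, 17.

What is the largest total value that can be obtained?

61

Take crate E, crate F, crate C, and crate A: weight 11 + 12 + 7 + 3 = 33 ≤ 34, value 18 + 13 + 13 + 17 = 61.
No other feasible combination does better.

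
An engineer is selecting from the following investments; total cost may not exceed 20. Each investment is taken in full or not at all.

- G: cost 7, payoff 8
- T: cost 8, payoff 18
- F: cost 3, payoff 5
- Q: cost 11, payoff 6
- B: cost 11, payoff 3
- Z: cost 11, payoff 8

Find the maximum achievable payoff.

31

Allowing fractional choices, the relaxed optimum would be about 32.5, but investments are indivisible.
G + T: cost 7 + 8 = 15 ≤ 20, payoff 8 + 18 = 26.
G + T + F: cost 7 + 8 + 3 = 18 ≤ 20, payoff 8 + 18 + 5 = 31.
T + Z: cost 8 + 11 = 19 ≤ 20, payoff 18 + 8 = 26.
Best is G, T, and F with total payoff 31.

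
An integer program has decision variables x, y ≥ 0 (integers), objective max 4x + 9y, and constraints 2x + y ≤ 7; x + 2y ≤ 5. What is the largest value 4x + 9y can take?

(x,y)=(1,2): 2·1+1·2=4≤7, 1·1+2·2=5≤5, objective 22.
(x,y)=(0,2): 2·0+1·2=2≤7, 1·0+2·2=4≤5, objective 18.
(x,y)=(2,1): 2·2+1·1=5≤7, 1·2+2·1=4≤5, objective 17.
The best lattice point is (1,2), giving 22.

22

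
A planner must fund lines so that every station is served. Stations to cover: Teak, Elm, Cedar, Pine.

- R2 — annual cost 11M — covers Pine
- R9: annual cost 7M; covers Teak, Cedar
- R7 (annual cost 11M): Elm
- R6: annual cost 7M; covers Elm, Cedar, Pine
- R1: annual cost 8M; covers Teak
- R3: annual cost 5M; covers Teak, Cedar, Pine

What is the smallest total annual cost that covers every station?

Choose R6 and R3: together they cover Teak, Elm, Cedar, Pine — every station.
Total annual cost: 7 + 5 = 12.
No cover costs less than 12.

12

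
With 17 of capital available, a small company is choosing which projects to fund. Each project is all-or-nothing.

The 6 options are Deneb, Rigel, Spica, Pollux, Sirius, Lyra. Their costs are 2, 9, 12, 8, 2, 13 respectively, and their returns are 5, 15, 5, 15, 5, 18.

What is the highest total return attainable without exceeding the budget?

This is an integer program with binary decision variables.
Allowing fractional choices, the relaxed optimum would be about 33.3, but projects are indivisible.
Deneb + Sirius + Lyra: cost 2 + 2 + 13 = 17 ≤ 17, return 5 + 5 + 18 = 28.
Rigel + Pollux: cost 9 + 8 = 17 ≤ 17, return 15 + 15 = 30.
Deneb + Pollux + Sirius: cost 2 + 8 + 2 = 12 ≤ 17, return 5 + 15 + 5 = 25.
Best is Rigel and Pollux with total return 30.

30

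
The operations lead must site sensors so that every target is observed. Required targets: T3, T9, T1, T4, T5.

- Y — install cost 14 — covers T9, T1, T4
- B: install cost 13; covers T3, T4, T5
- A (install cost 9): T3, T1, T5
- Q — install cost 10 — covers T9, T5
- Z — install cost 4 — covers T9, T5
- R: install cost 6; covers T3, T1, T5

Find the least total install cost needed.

20

The greedy cost-per-new-target heuristic would pick Z, R, and B for 23, but a cheaper cover exists.
Choose Y and R: together they cover T3, T9, T1, T4, T5 — every target.
Total install cost: 14 + 6 = 20.
No cover costs less than 20.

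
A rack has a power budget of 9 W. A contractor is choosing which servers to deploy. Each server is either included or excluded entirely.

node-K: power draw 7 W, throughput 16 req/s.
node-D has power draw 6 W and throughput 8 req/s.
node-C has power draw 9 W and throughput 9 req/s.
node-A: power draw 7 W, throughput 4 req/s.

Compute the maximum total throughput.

This is a 0-1 knapsack instance.
node-K: power draw 7 ≤ 9, throughput 16.
node-D: power draw 6 ≤ 9, throughput 8.
node-C: power draw 9 ≤ 9, throughput 9.
Best is node-K with total throughput 16.

16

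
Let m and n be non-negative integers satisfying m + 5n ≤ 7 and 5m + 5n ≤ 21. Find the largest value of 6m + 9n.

The continuous relaxation peaks at (3.5, 0.7) with value 27.30; rounding to a feasible lattice point costs some objective.
(m,n)=(4,0): 1·4+5·0=4≤7, 5·4+5·0=20≤21, objective 24.
(m,n)=(2,1): 1·2+5·1=7≤7, 5·2+5·1=15≤21, objective 21.
(m,n)=(3,0): 1·3+5·0=3≤7, 5·3+5·0=15≤21, objective 18.
The best lattice point is (4,0), giving 24.

24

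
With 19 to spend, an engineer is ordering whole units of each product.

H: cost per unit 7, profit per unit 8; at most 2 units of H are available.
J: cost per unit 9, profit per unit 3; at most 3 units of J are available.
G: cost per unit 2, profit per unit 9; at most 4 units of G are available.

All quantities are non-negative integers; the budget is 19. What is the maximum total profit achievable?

44

G has the best ratio (9/2); taking only G gives at most 4×9 = 36 (stopped by the supply cap of 4).
Mixing does better — 1×H and 4×G: cost 15 ≤ 19, profit 1·8 + 4·9 = 44.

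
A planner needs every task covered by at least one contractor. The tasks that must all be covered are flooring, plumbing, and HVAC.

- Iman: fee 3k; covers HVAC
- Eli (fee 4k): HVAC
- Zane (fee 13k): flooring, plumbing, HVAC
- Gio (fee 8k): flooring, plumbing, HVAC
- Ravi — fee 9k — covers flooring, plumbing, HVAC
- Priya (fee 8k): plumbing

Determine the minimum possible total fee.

8

Gio alone covers flooring, plumbing, HVAC — every task.
Total fee: 8.
No cover costs less than 8.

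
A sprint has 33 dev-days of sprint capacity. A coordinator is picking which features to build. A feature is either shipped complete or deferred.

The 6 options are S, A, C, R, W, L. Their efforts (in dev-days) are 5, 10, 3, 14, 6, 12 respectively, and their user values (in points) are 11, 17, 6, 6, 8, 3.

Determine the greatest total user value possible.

42

This is a 0-1 knapsack instance.
S + A + C + R: effort 5 + 10 + 3 + 14 = 32 ≤ 33, user value 11 + 17 + 6 + 6 = 40.
S + A + C + W: effort 5 + 10 + 3 + 6 = 24 ≤ 33, user value 11 + 17 + 6 + 8 = 42.
Best is S, A, C, and W with total user value 42.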